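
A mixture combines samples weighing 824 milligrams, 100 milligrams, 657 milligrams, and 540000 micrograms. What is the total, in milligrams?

2121 milligrams

In milligrams:
  824 milligrams → 824
  100 milligrams → 100
  657 milligrams → 657
  540000 micrograms = 540000e-3 milligrams = 540
Sum: 824 + 100 + 657 + 540 = 2121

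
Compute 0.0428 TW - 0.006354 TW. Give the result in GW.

In GW:
  0.0428 TW = 0.0428 × 10^3 GW = 42.8
  0.006354 TW = 0.006354 × 10^3 GW = 6.354
Difference: 42.8 - 6.354 = 36.446

36.446 GW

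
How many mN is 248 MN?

248000000000 mN

mega = 1e6, milli = 1e-3; factor is 1e9.
248 × 1e9 = 248000000000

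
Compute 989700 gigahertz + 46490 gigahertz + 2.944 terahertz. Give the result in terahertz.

In terahertz:
  989700 gigahertz = 989700e-3 terahertz = 989.7
  46490 gigahertz = 46490e-3 terahertz = 46.49
  2.944 terahertz → 2.944
Sum: 989.7 + 46.49 + 2.944 = 1039.134

1039.134 terahertz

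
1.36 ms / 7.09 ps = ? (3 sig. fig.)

192000000

(1.36e-3) / (7.09e-12) = 0.1918e9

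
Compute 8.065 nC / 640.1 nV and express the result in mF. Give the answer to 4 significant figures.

(8.065 × 10^-9) / (640.1 × 10^-9) = 0.0125996 F

12.60 mF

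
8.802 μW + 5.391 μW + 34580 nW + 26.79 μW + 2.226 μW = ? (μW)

77.789 μW

In μW:
  8.802 μW → 8.802
  5.391 μW → 5.391
  34580 nW = 34580 × 10^-3 μW = 34.58
  26.79 μW → 26.79
  2.226 μW → 2.226
Sum: 8.802 + 5.391 + 34.58 + 26.79 + 2.226 = 77.789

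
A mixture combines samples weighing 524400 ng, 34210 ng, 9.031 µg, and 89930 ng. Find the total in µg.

In µg:
  524400 ng = 524400 × 10^-3 µg = 524.4
  34210 ng = 34210 × 10^-3 µg = 34.21
  9.031 µg → 9.031
  89930 ng = 89930 × 10^-3 µg = 89.93
Sum: 524.4 + 34.21 + 9.031 + 89.93 = 657.571

657.571 µg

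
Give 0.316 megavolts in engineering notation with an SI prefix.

316 kilovolts

= 316 × 10³ volts; 10³ is kilo.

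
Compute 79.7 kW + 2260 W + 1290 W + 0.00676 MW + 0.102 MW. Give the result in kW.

In kW:
  79.7 kW → 79.7
  2260 W = 2260 × 10^-3 kW = 2.26
  1290 W = 1290 × 10^-3 kW = 1.29
  0.00676 MW = 0.00676 × 10^3 kW = 6.76
  0.102 MW = 0.102 × 10^3 kW = 102
Sum: 79.7 + 2.26 + 1.29 + 6.76 + 102 = 192.01

192.01 kW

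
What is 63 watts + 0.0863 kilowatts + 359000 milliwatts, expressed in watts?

In watts:
  63 watts → 63
  0.0863 kilowatts = 0.0863 × 10^3 watts = 86.3
  359000 milliwatts = 359000 × 10^-3 watts = 359
Sum: 63 + 86.3 + 359 = 508.3

508.3 watts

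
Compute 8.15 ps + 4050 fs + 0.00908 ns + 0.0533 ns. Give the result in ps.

74.58 ps

In ps:
  8.15 ps → 8.15
  4050 fs = 4050 × 10^-3 ps = 4.05
  0.00908 ns = 0.00908 × 10^3 ps = 9.08
  0.0533 ns = 0.0533 × 10^3 ps = 53.3
Sum: 8.15 + 4.05 + 9.08 + 53.3 = 74.58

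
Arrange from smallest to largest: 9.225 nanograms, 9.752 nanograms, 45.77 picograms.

45.77 picograms < 9.225 nanograms < 9.752 nanograms

9.225 nanograms = 0.000000009225 grams
9.752 nanograms = 0.000000009752 grams
45.77 picograms = 0.00000000004577 grams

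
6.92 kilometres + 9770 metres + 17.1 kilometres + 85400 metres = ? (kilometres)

In kilometres:
  6.92 kilometres → 6.92
  9770 metres = 9770 × 10^-3 kilometres = 9.77
  17.1 kilometres → 17.1
  85400 metres = 85400 × 10^-3 kilometres = 85.4
Sum: 6.92 + 9.77 + 17.1 + 85.4 = 119.19

119.19 kilometres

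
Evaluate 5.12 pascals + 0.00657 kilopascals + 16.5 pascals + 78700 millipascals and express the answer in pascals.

106.89 pascals

In pascals:
  5.12 pascals → 5.12
  0.00657 kilopascals = 0.00657 × 10³ pascals = 6.57
  16.5 pascals → 16.5
  78700 millipascals = 78700 × 10⁻³ pascals = 78.7
Sum: 5.12 + 6.57 + 16.5 + 78.7 = 106.89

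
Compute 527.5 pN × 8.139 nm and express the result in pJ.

0.0000042933225 pJ

527.5 × 10^-12 × 8.139 × 10^-9 = 4293.3225 × 10^-21 J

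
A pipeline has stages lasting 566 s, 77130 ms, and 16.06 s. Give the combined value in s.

In s:
  566 s → 566
  77130 ms = 77130e-3 s = 77.13
  16.06 s → 16.06
Sum: 566 + 77.13 + 16.06 = 659.19

659.19 s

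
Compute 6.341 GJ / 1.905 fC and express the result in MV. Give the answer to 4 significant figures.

3329000000000000000 MV

(6.341e9) / (1.905e-15) = 3.32861e24 V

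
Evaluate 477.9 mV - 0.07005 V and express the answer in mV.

In mV:
  477.9 mV → 477.9
  0.07005 V = 0.07005 × 10³ mV = 70.05
Difference: 477.9 - 70.05 = 407.85

407.85 mV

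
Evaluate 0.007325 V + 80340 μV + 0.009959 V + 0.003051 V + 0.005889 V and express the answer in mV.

In mV:
  0.007325 V = 0.007325 × 10^3 mV = 7.325
  80340 μV = 80340 × 10^-3 mV = 80.34
  0.009959 V = 0.009959 × 10^3 mV = 9.959
  0.003051 V = 0.003051 × 10^3 mV = 3.051
  0.005889 V = 0.005889 × 10^3 mV = 5.889
Sum: 7.325 + 80.34 + 9.959 + 3.051 + 5.889 = 106.564

106.564 mV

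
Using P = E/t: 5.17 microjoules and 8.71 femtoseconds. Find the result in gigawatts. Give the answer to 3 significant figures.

0.594 gigawatts

(5.17 × 10^-6) / (8.71 × 10^-15) = 0.59357 × 10^9 W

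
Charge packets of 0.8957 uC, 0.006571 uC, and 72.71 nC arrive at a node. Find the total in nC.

974.981 nC

In nC:
  0.8957 uC = 0.8957 × 10^3 nC = 895.7
  0.006571 uC = 0.006571 × 10^3 nC = 6.571
  72.71 nC → 72.71
Sum: 895.7 + 6.571 + 72.71 = 974.981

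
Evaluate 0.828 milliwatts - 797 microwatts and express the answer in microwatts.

31 microwatts

In microwatts:
  0.828 milliwatts = 0.828e3 microwatts = 828
  797 microwatts → 797
Difference: 828 - 797 = 31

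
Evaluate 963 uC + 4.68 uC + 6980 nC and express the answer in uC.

In uC:
  963 uC → 963
  4.68 uC → 4.68
  6980 nC = 6980e-3 uC = 6.98
Sum: 963 + 4.68 + 6.98 = 974.66

974.66 uC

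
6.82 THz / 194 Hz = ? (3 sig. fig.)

(6.82 × 10^12) / (194) = 0.03515 × 10^12

35200000000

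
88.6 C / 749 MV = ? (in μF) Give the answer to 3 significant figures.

(88.6) / (749e6) = 0.11829e-6 F

0.118 μF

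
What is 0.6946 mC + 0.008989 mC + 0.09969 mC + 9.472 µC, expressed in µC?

In µC:
  0.6946 mC = 0.6946e3 µC = 694.6
  0.008989 mC = 0.008989e3 µC = 8.989
  0.09969 mC = 0.09969e3 µC = 99.69
  9.472 µC → 9.472
Sum: 694.6 + 8.989 + 99.69 + 9.472 = 812.751

812.751 µC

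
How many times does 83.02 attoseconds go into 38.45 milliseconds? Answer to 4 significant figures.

463100000000000

(38.45e-3) / (83.02e-18) = 0.46314e15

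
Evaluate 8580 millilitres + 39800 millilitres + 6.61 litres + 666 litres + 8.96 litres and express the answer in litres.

729.95 litres

In litres:
  8580 millilitres = 8580 × 10⁻³ litres = 8.58
  39800 millilitres = 39800 × 10⁻³ litres = 39.8
  6.61 litres → 6.61
  666 litres → 666
  8.96 litres → 8.96
Sum: 8.58 + 39.8 + 6.61 + 666 + 8.96 = 729.95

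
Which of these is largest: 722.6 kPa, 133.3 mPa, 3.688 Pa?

722.6 kPa

722.6 kPa = 722600 Pa
133.3 mPa = 0.1333 Pa
3.688 Pa = 3.688 Pa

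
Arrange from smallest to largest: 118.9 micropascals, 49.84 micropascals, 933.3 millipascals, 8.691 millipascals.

118.9 micropascals = 0.0001189 pascals
49.84 micropascals = 0.00004984 pascals
933.3 millipascals = 0.9333 pascals
8.691 millipascals = 0.008691 pascals

49.84 micropascals < 118.9 micropascals < 8.691 millipascals < 933.3 millipascals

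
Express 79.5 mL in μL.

79500 μL

milli = 10^-3, micro = 10^-6; factor is 10^3.
79.5 × 10^3 = 79500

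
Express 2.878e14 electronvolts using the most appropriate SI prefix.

= 287.8e12 electronvolts; 1e12 is tera.

287.8 teraelectronvolts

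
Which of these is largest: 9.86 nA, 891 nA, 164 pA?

9.86 nA = 0.00000000986 A
891 nA = 0.000000891 A
164 pA = 0.000000000164 A

891 nA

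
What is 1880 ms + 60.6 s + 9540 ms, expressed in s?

72.02 s

In s:
  1880 ms = 1880 × 10⁻³ s = 1.88
  60.6 s → 60.6
  9540 ms = 9540 × 10⁻³ s = 9.54
Sum: 1.88 + 60.6 + 9.54 = 72.02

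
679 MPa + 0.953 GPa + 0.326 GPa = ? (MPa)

1958 MPa

In MPa:
  679 MPa → 679
  0.953 GPa = 0.953 × 10^3 MPa = 953
  0.326 GPa = 0.326 × 10^3 MPa = 326
Sum: 679 + 953 + 326 = 1958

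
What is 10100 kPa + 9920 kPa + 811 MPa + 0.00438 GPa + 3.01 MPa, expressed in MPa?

In MPa:
  10100 kPa = 10100 × 10^-3 MPa = 10.1
  9920 kPa = 9920 × 10^-3 MPa = 9.92
  811 MPa → 811
  0.00438 GPa = 0.00438 × 10^3 MPa = 4.38
  3.01 MPa → 3.01
Sum: 10.1 + 9.92 + 811 + 4.38 + 3.01 = 838.41

838.41 MPa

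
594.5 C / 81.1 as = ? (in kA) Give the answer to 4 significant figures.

(594.5) / (81.1e-18) = 7.33046e18 A

7330000000000000 kA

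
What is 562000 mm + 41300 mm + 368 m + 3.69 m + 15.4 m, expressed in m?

990.39 m

In m:
  562000 mm = 562000 × 10⁻³ m = 562
  41300 mm = 41300 × 10⁻³ m = 41.3
  368 m → 368
  3.69 m → 3.69
  15.4 m → 15.4
Sum: 562 + 41.3 + 368 + 3.69 + 15.4 = 990.39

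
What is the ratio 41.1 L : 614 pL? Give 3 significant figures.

(41.1) / (614e-12) = 0.06694e12

66900000000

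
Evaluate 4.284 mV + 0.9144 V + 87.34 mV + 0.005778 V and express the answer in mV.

In mV:
  4.284 mV → 4.284
  0.9144 V = 0.9144 × 10^3 mV = 914.4
  87.34 mV → 87.34
  0.005778 V = 0.005778 × 10^3 mV = 5.778
Sum: 4.284 + 914.4 + 87.34 + 5.778 = 1011.802

1011.802 mV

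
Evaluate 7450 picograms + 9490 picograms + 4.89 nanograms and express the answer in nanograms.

In nanograms:
  7450 picograms = 7450 × 10^-3 nanograms = 7.45
  9490 picograms = 9490 × 10^-3 nanograms = 9.49
  4.89 nanograms → 4.89
Sum: 7.45 + 9.49 + 4.89 = 21.83

21.83 nanograms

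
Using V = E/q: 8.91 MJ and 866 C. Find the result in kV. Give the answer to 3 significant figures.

(8.91 × 10^6) / (866) = 0.010289 × 10^6 V

10.3 kV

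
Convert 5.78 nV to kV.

nano = 10^-9, kilo = 10^3; factor is 10^-12.
5.78 × 10^-12 = 0.00000000000578

0.00000000000578 kV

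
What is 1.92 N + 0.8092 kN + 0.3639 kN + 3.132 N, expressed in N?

1178.152 N

In N:
  1.92 N → 1.92
  0.8092 kN = 0.8092e3 N = 809.2
  0.3639 kN = 0.3639e3 N = 363.9
  3.132 N → 3.132
Sum: 1.92 + 809.2 + 363.9 + 3.132 = 1178.152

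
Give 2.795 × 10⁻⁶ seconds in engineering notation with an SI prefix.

= 2.795 × 10⁻⁶ seconds; 10⁻⁶ is micro.

2.795 microseconds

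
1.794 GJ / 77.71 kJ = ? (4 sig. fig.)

(1.794e9) / (77.71e3) = 0.023086e6

23090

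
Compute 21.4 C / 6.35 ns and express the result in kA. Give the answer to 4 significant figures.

3370000 kA

(21.4) / (6.35e-9) = 3.37008e9 A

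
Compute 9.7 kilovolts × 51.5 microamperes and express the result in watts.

9.7 × 10³ × 51.5 × 10⁻⁶ = 499.55 × 10⁻³ W

0.49955 watts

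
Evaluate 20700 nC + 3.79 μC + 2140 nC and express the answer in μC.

26.63 μC

In μC:
  20700 nC = 20700 × 10^-3 μC = 20.7
  3.79 μC → 3.79
  2140 nC = 2140 × 10^-3 μC = 2.14
Sum: 20.7 + 3.79 + 2.14 = 26.63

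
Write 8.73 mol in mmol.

(no prefix) = 10^0, milli = 10^-3; factor is 10^3.
8.73 × 10^3 = 8730

8730 mmol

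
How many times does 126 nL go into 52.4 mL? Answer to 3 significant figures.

(52.4 × 10^-3) / (126 × 10^-9) = 0.4159 × 10^6

416000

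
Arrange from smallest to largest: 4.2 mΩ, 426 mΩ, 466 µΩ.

466 µΩ < 4.2 mΩ < 426 mΩ

4.2 mΩ = 0.0042 Ω
426 mΩ = 0.426 Ω
466 µΩ = 0.000466 Ω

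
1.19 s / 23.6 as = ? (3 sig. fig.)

50400000000000000

(1.19) / (23.6 × 10^-18) = 0.05042 × 10^18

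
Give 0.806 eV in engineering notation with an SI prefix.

= 806e-3 eV; 1e-3 is milli.

806 meV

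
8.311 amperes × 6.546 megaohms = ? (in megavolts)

8.311 × 6.546 × 10⁶ = 54.403806 × 10⁶ V

54.403806 megavolts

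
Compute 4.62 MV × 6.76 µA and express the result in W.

31.2312 W

4.62 × 10⁶ × 6.76 × 10⁻⁶ = 31.2312 W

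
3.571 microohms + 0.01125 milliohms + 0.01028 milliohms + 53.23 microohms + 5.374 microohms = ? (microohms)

In microohms:
  3.571 microohms → 3.571
  0.01125 milliohms = 0.01125e3 microohms = 11.25
  0.01028 milliohms = 0.01028e3 microohms = 10.28
  53.23 microohms → 53.23
  5.374 microohms → 5.374
Sum: 3.571 + 11.25 + 10.28 + 53.23 + 5.374 = 83.705

83.705 microohms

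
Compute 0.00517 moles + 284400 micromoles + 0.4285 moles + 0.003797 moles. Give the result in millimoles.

721.867 millimoles

In millimoles:
  0.00517 moles = 0.00517 × 10³ millimoles = 5.17
  284400 micromoles = 284400 × 10⁻³ millimoles = 284.4
  0.4285 moles = 0.4285 × 10³ millimoles = 428.5
  0.003797 moles = 0.003797 × 10³ millimoles = 3.797
Sum: 5.17 + 284.4 + 428.5 + 3.797 = 721.867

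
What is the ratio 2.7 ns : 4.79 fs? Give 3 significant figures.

564000

(2.7e-9) / (4.79e-15) = 0.5637e6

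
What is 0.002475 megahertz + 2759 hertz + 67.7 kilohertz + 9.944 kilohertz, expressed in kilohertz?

In kilohertz:
  0.002475 megahertz = 0.002475 × 10^3 kilohertz = 2.475
  2759 hertz = 2759 × 10^-3 kilohertz = 2.759
  67.7 kilohertz → 67.7
  9.944 kilohertz → 9.944
Sum: 2.475 + 2.759 + 67.7 + 9.944 = 82.878

82.878 kilohertz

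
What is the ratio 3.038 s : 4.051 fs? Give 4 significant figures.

(3.038) / (4.051 × 10^-15) = 0.74994 × 10^15

749900000000000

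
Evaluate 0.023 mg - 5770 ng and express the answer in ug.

17.23 ug

In ug:
  0.023 mg = 0.023e3 ug = 23
  5770 ng = 5770e-3 ug = 5.77
Difference: 23 - 5.77 = 17.23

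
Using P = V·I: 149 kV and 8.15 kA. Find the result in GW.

1.21435 GW

149 × 10³ × 8.15 × 10³ = 1214.35 × 10⁶ W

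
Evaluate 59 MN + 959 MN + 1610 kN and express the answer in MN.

In MN:
  59 MN → 59
  959 MN → 959
  1610 kN = 1610 × 10^-3 MN = 1.61
Sum: 59 + 959 + 1.61 = 1019.61

1019.61 MN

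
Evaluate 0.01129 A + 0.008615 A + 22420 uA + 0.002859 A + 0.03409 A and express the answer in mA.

In mA:
  0.01129 A = 0.01129 × 10^3 mA = 11.29
  0.008615 A = 0.008615 × 10^3 mA = 8.615
  22420 uA = 22420 × 10^-3 mA = 22.42
  0.002859 A = 0.002859 × 10^3 mA = 2.859
  0.03409 A = 0.03409 × 10^3 mA = 34.09
Sum: 11.29 + 8.615 + 22.42 + 2.859 + 34.09 = 79.274

79.274 mA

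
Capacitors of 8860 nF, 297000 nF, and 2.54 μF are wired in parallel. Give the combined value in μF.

308.4 μF

In μF:
  8860 nF = 8860 × 10⁻³ μF = 8.86
  297000 nF = 297000 × 10⁻³ μF = 297
  2.54 μF → 2.54
Sum: 8.86 + 297 + 2.54 = 308.4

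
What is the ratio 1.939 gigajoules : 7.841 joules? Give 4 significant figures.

247300000

(1.939 × 10^9) / (7.841) = 0.24729 × 10^9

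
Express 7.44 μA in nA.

7440 nA

micro = 1e-6, nano = 1e-9; factor is 1e3.
7.44 × 1e3 = 7440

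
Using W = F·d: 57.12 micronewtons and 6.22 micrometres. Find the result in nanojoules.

57.12e-6 × 6.22e-6 = 355.2864e-12 J

0.3552864 nanojoules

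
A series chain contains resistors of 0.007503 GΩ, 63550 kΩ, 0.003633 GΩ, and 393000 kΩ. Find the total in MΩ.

In MΩ:
  0.007503 GΩ = 0.007503 × 10^3 MΩ = 7.503
  63550 kΩ = 63550 × 10^-3 MΩ = 63.55
  0.003633 GΩ = 0.003633 × 10^3 MΩ = 3.633
  393000 kΩ = 393000 × 10^-3 MΩ = 393
Sum: 7.503 + 63.55 + 3.633 + 393 = 467.686

467.686 MΩ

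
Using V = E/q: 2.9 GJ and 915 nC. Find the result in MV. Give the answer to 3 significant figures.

(2.9e9) / (915e-9) = 0.0031694e18 V

3170000000 MV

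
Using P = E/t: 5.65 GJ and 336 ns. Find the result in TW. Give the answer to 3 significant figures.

16800 TW

(5.65e9) / (336e-9) = 0.016815e18 W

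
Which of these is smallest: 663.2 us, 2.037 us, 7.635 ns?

663.2 us = 0.0006632 s
2.037 us = 0.000002037 s
7.635 ns = 0.000000007635 s

7.635 ns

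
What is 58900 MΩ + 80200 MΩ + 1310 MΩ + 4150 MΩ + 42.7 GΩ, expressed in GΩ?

In GΩ:
  58900 MΩ = 58900 × 10⁻³ GΩ = 58.9
  80200 MΩ = 80200 × 10⁻³ GΩ = 80.2
  1310 MΩ = 1310 × 10⁻³ GΩ = 1.31
  4150 MΩ = 4150 × 10⁻³ GΩ = 4.15
  42.7 GΩ → 42.7
Sum: 58.9 + 80.2 + 1.31 + 4.15 + 42.7 = 187.26

187.26 GΩ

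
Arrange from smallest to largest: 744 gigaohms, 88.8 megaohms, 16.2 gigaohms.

744 gigaohms = 744000000000 ohms
88.8 megaohms = 88800000 ohms
16.2 gigaohms = 16200000000 ohms

88.8 megaohms < 16.2 gigaohms < 744 gigaohms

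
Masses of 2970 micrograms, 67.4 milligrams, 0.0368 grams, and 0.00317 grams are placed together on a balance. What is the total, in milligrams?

In milligrams:
  2970 micrograms = 2970e-3 milligrams = 2.97
  67.4 milligrams → 67.4
  0.0368 grams = 0.0368e3 milligrams = 36.8
  0.00317 grams = 0.00317e3 milligrams = 3.17
Sum: 2.97 + 67.4 + 36.8 + 3.17 = 110.34

110.34 milligrams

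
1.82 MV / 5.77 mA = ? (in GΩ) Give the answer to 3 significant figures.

(1.82e6) / (5.77e-3) = 0.31542e9 Ω

0.315 GΩ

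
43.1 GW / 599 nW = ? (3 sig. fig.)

(43.1 × 10^9) / (599 × 10^-9) = 0.07195 × 10^18

72000000000000000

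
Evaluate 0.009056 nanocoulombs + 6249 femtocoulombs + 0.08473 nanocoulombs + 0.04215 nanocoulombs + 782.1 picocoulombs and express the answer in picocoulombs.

924.285 picocoulombs

In picocoulombs:
  0.009056 nanocoulombs = 0.009056 × 10³ picocoulombs = 9.056
  6249 femtocoulombs = 6249 × 10⁻³ picocoulombs = 6.249
  0.08473 nanocoulombs = 0.08473 × 10³ picocoulombs = 84.73
  0.04215 nanocoulombs = 0.04215 × 10³ picocoulombs = 42.15
  782.1 picocoulombs → 782.1
Sum: 9.056 + 6.249 + 84.73 + 42.15 + 782.1 = 924.285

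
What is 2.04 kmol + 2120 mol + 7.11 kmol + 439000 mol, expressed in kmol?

In kmol:
  2.04 kmol → 2.04
  2120 mol = 2120e-3 kmol = 2.12
  7.11 kmol → 7.11
  439000 mol = 439000e-3 kmol = 439
Sum: 2.04 + 2.12 + 7.11 + 439 = 450.27

450.27 kmol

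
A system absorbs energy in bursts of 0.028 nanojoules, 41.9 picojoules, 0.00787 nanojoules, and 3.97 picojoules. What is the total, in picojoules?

81.74 picojoules

In picojoules:
  0.028 nanojoules = 0.028e3 picojoules = 28
  41.9 picojoules → 41.9
  0.00787 nanojoules = 0.00787e3 picojoules = 7.87
  3.97 picojoules → 3.97
Sum: 28 + 41.9 + 7.87 + 3.97 = 81.74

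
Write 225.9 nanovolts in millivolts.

nano = 1e-9, milli = 1e-3; factor is 1e-6.
225.9 × 1e-6 = 0.0002259

0.0002259 millivolts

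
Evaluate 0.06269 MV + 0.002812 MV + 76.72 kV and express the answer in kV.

142.222 kV

In kV:
  0.06269 MV = 0.06269e3 kV = 62.69
  0.002812 MV = 0.002812e3 kV = 2.812
  76.72 kV → 76.72
Sum: 62.69 + 2.812 + 76.72 = 142.222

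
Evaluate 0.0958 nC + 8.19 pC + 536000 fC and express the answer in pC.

In pC:
  0.0958 nC = 0.0958 × 10³ pC = 95.8
  8.19 pC → 8.19
  536000 fC = 536000 × 10⁻³ pC = 536
Sum: 95.8 + 8.19 + 536 = 639.99

639.99 pC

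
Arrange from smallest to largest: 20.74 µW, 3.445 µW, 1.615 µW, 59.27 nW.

59.27 nW < 1.615 µW < 3.445 µW < 20.74 µW

20.74 µW = 0.00002074 W
3.445 µW = 0.000003445 W
1.615 µW = 0.000001615 W
59.27 nW = 0.00000005927 W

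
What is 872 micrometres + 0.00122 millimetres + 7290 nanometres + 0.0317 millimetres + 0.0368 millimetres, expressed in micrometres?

In micrometres:
  872 micrometres → 872
  0.00122 millimetres = 0.00122 × 10^3 micrometres = 1.22
  7290 nanometres = 7290 × 10^-3 micrometres = 7.29
  0.0317 millimetres = 0.0317 × 10^3 micrometres = 31.7
  0.0368 millimetres = 0.0368 × 10^3 micrometres = 36.8
Sum: 872 + 1.22 + 7.29 + 31.7 + 36.8 = 949.01

949.01 micrometres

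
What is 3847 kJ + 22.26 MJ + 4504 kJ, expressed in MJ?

In MJ:
  3847 kJ = 3847e-3 MJ = 3.847
  22.26 MJ → 22.26
  4504 kJ = 4504e-3 MJ = 4.504
Sum: 3.847 + 22.26 + 4.504 = 30.611

30.611 MJ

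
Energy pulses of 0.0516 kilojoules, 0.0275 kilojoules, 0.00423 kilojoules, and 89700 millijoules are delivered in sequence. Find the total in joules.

In joules:
  0.0516 kilojoules = 0.0516 × 10^3 joules = 51.6
  0.0275 kilojoules = 0.0275 × 10^3 joules = 27.5
  0.00423 kilojoules = 0.00423 × 10^3 joules = 4.23
  89700 millijoules = 89700 × 10^-3 joules = 89.7
Sum: 51.6 + 27.5 + 4.23 + 89.7 = 173.03

173.03 joules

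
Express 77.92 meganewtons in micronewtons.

77920000000000 micronewtons

mega = 10⁶, micro = 10⁻⁶; factor is 10¹².
77.92 × 10¹² = 77920000000000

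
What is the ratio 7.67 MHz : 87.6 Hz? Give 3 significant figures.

(7.67 × 10^6) / (87.6) = 0.08756 × 10^6

87600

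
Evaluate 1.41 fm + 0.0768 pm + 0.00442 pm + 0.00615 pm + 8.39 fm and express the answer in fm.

In fm:
  1.41 fm → 1.41
  0.0768 pm = 0.0768 × 10^3 fm = 76.8
  0.00442 pm = 0.00442 × 10^3 fm = 4.42
  0.00615 pm = 0.00615 × 10^3 fm = 6.15
  8.39 fm → 8.39
Sum: 1.41 + 76.8 + 4.42 + 6.15 + 8.39 = 97.17

97.17 fm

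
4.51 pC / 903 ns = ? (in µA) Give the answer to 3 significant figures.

(4.51 × 10⁻¹²) / (903 × 10⁻⁹) = 0.0049945 × 10⁻³ A

4.99 µA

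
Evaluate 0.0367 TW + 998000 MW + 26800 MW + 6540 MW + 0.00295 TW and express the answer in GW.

1070.99 GW

In GW:
  0.0367 TW = 0.0367e3 GW = 36.7
  998000 MW = 998000e-3 GW = 998
  26800 MW = 26800e-3 GW = 26.8
  6540 MW = 6540e-3 GW = 6.54
  0.00295 TW = 0.00295e3 GW = 2.95
Sum: 36.7 + 998 + 26.8 + 6.54 + 2.95 = 1070.99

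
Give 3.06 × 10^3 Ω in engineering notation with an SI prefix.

= 3.06 × 10^3 Ω; 10^3 is kilo.

3.06 kΩ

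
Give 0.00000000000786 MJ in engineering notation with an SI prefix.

7.86 μJ

= 7.86 × 10⁻⁶ J; 10⁻⁶ is micro.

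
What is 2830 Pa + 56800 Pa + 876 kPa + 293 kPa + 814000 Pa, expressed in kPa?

2042.63 kPa

In kPa:
  2830 Pa = 2830 × 10⁻³ kPa = 2.83
  56800 Pa = 56800 × 10⁻³ kPa = 56.8
  876 kPa → 876
  293 kPa → 293
  814000 Pa = 814000 × 10⁻³ kPa = 814
Sum: 2.83 + 56.8 + 876 + 293 + 814 = 2042.63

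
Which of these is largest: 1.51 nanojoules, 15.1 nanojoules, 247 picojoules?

1.51 nanojoules = 0.00000000151 joules
15.1 nanojoules = 0.0000000151 joules
247 picojoules = 0.000000000247 joules

15.1 nanojoules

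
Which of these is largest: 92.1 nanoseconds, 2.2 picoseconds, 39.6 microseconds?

92.1 nanoseconds = 0.0000000921 seconds
2.2 picoseconds = 0.0000000000022 seconds
39.6 microseconds = 0.0000396 seconds

39.6 microseconds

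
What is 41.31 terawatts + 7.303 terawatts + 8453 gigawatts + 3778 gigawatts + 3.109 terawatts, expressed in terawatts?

In terawatts:
  41.31 terawatts → 41.31
  7.303 terawatts → 7.303
  8453 gigawatts = 8453 × 10^-3 terawatts = 8.453
  3778 gigawatts = 3778 × 10^-3 terawatts = 3.778
  3.109 terawatts → 3.109
Sum: 41.31 + 7.303 + 8.453 + 3.778 + 3.109 = 63.953

63.953 terawatts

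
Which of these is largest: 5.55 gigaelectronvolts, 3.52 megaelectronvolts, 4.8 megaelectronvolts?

5.55 gigaelectronvolts = 5550000000 electronvolts
3.52 megaelectronvolts = 3520000 electronvolts
4.8 megaelectronvolts = 4800000 electronvolts

5.55 gigaelectronvolts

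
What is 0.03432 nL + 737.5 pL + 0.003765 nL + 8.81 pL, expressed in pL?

In pL:
  0.03432 nL = 0.03432e3 pL = 34.32
  737.5 pL → 737.5
  0.003765 nL = 0.003765e3 pL = 3.765
  8.81 pL → 8.81
Sum: 34.32 + 737.5 + 3.765 + 8.81 = 784.395

784.395 pL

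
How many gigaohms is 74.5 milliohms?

milli = 1e-3, giga = 1e9; factor is 1e-12.
74.5 × 1e-12 = 0.0000000000745

0.0000000000745 gigaohms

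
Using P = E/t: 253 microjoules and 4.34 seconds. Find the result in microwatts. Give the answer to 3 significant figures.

58.3 microwatts

(253 × 10^-6) / (4.34) = 58.295 × 10^-6 W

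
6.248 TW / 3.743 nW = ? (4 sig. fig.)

(6.248 × 10¹²) / (3.743 × 10⁻⁹) = 1.6692 × 10²¹

1669000000000000000000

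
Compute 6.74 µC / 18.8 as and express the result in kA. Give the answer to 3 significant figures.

(6.74e-6) / (18.8e-18) = 0.35851e12 A

359000000 kA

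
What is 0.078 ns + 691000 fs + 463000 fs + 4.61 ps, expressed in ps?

In ps:
  0.078 ns = 0.078e3 ps = 78
  691000 fs = 691000e-3 ps = 691
  463000 fs = 463000e-3 ps = 463
  4.61 ps → 4.61
Sum: 78 + 691 + 463 + 4.61 = 1236.61

1236.61 ps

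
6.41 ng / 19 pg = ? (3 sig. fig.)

337

(6.41 × 10⁻⁹) / (19 × 10⁻¹²) = 0.3374 × 10³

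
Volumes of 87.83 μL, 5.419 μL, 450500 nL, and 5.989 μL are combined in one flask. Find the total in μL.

549.738 μL

In μL:
  87.83 μL → 87.83
  5.419 μL → 5.419
  450500 nL = 450500 × 10^-3 μL = 450.5
  5.989 μL → 5.989
Sum: 87.83 + 5.419 + 450.5 + 5.989 = 549.738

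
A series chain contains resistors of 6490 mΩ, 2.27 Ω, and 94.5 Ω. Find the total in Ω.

In Ω:
  6490 mΩ = 6490e-3 Ω = 6.49
  2.27 Ω → 2.27
  94.5 Ω → 94.5
Sum: 6.49 + 2.27 + 94.5 = 103.26

103.26 Ω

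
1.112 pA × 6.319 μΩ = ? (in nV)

0.000000007026728 nV

1.112 × 10⁻¹² × 6.319 × 10⁻⁶ = 7.026728 × 10⁻¹⁸ V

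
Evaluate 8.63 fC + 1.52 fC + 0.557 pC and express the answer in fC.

567.15 fC

In fC:
  8.63 fC → 8.63
  1.52 fC → 1.52
  0.557 pC = 0.557e3 fC = 557
Sum: 8.63 + 1.52 + 557 = 567.15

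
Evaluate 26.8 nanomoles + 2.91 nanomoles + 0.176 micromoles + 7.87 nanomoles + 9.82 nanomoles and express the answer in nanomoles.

223.4 nanomoles

In nanomoles:
  26.8 nanomoles → 26.8
  2.91 nanomoles → 2.91
  0.176 micromoles = 0.176e3 nanomoles = 176
  7.87 nanomoles → 7.87
  9.82 nanomoles → 9.82
Sum: 26.8 + 2.91 + 176 + 7.87 + 9.82 = 223.4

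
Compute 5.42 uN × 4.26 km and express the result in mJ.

23.0892 mJ

5.42 × 10^-6 × 4.26 × 10^3 = 23.0892 × 10^-3 J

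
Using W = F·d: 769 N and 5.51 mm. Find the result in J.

4.23719 J

769 × 5.51e-3 = 4237.19e-3 J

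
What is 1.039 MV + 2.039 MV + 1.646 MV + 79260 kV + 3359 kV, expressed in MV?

In MV:
  1.039 MV → 1.039
  2.039 MV → 2.039
  1.646 MV → 1.646
  79260 kV = 79260e-3 MV = 79.26
  3359 kV = 3359e-3 MV = 3.359
Sum: 1.039 + 2.039 + 1.646 + 79.26 + 3.359 = 87.343

87.343 MV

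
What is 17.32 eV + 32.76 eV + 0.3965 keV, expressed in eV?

In eV:
  17.32 eV → 17.32
  32.76 eV → 32.76
  0.3965 keV = 0.3965 × 10³ eV = 396.5
Sum: 17.32 + 32.76 + 396.5 = 446.58

446.58 eV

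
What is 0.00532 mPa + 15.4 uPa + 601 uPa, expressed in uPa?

621.72 uPa

In uPa:
  0.00532 mPa = 0.00532 × 10³ uPa = 5.32
  15.4 uPa → 15.4
  601 uPa → 601
Sum: 5.32 + 15.4 + 601 = 621.72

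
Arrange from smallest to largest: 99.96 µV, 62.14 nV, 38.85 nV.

99.96 µV = 0.00009996 V
62.14 nV = 0.00000006214 V
38.85 nV = 0.00000003885 V

38.85 nV < 62.14 nV < 99.96 µV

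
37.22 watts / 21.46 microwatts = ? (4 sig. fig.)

1734000

(37.22) / (21.46e-6) = 1.7344e6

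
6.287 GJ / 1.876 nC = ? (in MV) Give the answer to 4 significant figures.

3351000000000 MV

(6.287 × 10^9) / (1.876 × 10^-9) = 3.35128 × 10^18 V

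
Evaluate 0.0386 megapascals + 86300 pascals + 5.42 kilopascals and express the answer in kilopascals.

In kilopascals:
  0.0386 megapascals = 0.0386e3 kilopascals = 38.6
  86300 pascals = 86300e-3 kilopascals = 86.3
  5.42 kilopascals → 5.42
Sum: 38.6 + 86.3 + 5.42 = 130.32

130.32 kilopascals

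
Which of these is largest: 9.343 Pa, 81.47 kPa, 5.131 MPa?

5.131 MPa

9.343 Pa = 9.343 Pa
81.47 kPa = 81470 Pa
5.131 MPa = 5131000 Pa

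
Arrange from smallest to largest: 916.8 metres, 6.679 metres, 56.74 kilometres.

916.8 metres = 916.8 metres
6.679 metres = 6.679 metres
56.74 kilometres = 56740 metres

6.679 metres < 916.8 metres < 56.74 kilometres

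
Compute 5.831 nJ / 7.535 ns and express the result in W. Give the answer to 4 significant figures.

(5.831 × 10⁻⁹) / (7.535 × 10⁻⁹) = 0.773855 W

0.7739 W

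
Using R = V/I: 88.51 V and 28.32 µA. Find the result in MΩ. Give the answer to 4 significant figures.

3.125 MΩ

(88.51) / (28.32 × 10^-6) = 3.12535 × 10^6 Ω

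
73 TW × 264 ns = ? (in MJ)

19.272 MJ

73 × 10¹² × 264 × 10⁻⁹ = 19272 × 10³ J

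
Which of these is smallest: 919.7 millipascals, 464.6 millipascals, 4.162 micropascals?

919.7 millipascals = 0.9197 pascals
464.6 millipascals = 0.4646 pascals
4.162 micropascals = 0.000004162 pascals

4.162 micropascals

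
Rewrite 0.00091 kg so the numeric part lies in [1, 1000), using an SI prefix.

= 910 × 10^-3 g; 10^-3 is milli.

910 mg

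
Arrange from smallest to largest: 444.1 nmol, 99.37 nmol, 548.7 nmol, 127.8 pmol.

444.1 nmol = 0.0000004441 mol
99.37 nmol = 0.00000009937 mol
548.7 nmol = 0.0000005487 mol
127.8 pmol = 0.0000000001278 mol

127.8 pmol < 99.37 nmol < 444.1 nmol < 548.7 nmol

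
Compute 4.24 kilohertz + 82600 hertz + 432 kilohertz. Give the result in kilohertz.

518.84 kilohertz

In kilohertz:
  4.24 kilohertz → 4.24
  82600 hertz = 82600e-3 kilohertz = 82.6
  432 kilohertz → 432
Sum: 4.24 + 82.6 + 432 = 518.84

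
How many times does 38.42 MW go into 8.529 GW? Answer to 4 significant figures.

222.0

(8.529 × 10⁹) / (38.42 × 10⁶) = 0.22199 × 10³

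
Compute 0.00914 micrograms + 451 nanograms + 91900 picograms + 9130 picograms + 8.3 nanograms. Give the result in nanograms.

In nanograms:
  0.00914 micrograms = 0.00914e3 nanograms = 9.14
  451 nanograms → 451
  91900 picograms = 91900e-3 nanograms = 91.9
  9130 picograms = 9130e-3 nanograms = 9.13
  8.3 nanograms → 8.3
Sum: 9.14 + 451 + 91.9 + 9.13 + 8.3 = 569.47

569.47 nanograms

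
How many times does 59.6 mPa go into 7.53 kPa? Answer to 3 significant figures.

126000

(7.53 × 10³) / (59.6 × 10⁻³) = 0.1263 × 10⁶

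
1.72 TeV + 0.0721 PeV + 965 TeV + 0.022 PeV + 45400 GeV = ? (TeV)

1106.22 TeV

In TeV:
  1.72 TeV → 1.72
  0.0721 PeV = 0.0721 × 10³ TeV = 72.1
  965 TeV → 965
  0.022 PeV = 0.022 × 10³ TeV = 22
  45400 GeV = 45400 × 10⁻³ TeV = 45.4
Sum: 1.72 + 72.1 + 965 + 22 + 45.4 = 1106.22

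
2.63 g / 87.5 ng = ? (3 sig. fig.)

30100000

(2.63) / (87.5e-9) = 0.03006e9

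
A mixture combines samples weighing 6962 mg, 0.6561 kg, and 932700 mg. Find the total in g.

1595.762 g

In g:
  6962 mg = 6962e-3 g = 6.962
  0.6561 kg = 0.6561e3 g = 656.1
  932700 mg = 932700e-3 g = 932.7
Sum: 6.962 + 656.1 + 932.7 = 1595.762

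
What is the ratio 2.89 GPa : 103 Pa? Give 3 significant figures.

28100000

(2.89e9) / (103) = 0.02806e9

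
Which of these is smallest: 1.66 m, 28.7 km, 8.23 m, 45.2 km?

1.66 m

1.66 m = 1.66 m
28.7 km = 28700 m
8.23 m = 8.23 m
45.2 km = 45200 m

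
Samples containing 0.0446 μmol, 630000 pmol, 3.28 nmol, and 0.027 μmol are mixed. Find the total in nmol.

704.88 nmol

In nmol:
  0.0446 μmol = 0.0446 × 10^3 nmol = 44.6
  630000 pmol = 630000 × 10^-3 nmol = 630
  3.28 nmol → 3.28
  0.027 μmol = 0.027 × 10^3 nmol = 27
Sum: 44.6 + 630 + 3.28 + 27 = 704.88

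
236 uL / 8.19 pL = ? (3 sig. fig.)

(236e-6) / (8.19e-12) = 28.82e6

28800000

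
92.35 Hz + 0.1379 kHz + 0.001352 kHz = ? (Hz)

In Hz:
  92.35 Hz → 92.35
  0.1379 kHz = 0.1379e3 Hz = 137.9
  0.001352 kHz = 0.001352e3 Hz = 1.352
Sum: 92.35 + 137.9 + 1.352 = 231.602

231.602 Hz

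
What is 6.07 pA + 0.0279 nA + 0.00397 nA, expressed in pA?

37.94 pA

In pA:
  6.07 pA → 6.07
  0.0279 nA = 0.0279e3 pA = 27.9
  0.00397 nA = 0.00397e3 pA = 3.97
Sum: 6.07 + 27.9 + 3.97 = 37.94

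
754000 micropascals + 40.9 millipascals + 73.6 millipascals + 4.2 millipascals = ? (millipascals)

In millipascals:
  754000 micropascals = 754000e-3 millipascals = 754
  40.9 millipascals → 40.9
  73.6 millipascals → 73.6
  4.2 millipascals → 4.2
Sum: 754 + 40.9 + 73.6 + 4.2 = 872.7

872.7 millipascals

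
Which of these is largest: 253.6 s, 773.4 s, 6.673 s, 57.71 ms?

773.4 s

253.6 s = 253.6 s
773.4 s = 773.4 s
6.673 s = 6.673 s
57.71 ms = 0.05771 s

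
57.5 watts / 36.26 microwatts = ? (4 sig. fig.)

(57.5) / (36.26e-6) = 1.5858e6

1586000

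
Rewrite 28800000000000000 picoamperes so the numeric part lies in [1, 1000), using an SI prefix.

= 28.8 × 10³ amperes; 10³ is kilo.

28.8 kiloamperes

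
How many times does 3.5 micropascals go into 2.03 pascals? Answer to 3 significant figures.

(2.03) / (3.5 × 10^-6) = 0.58 × 10^6

580000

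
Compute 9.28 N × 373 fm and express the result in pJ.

3.46144 pJ

9.28 × 373e-15 = 3461.44e-15 J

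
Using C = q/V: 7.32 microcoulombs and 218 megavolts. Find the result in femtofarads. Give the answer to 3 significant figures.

(7.32 × 10⁻⁶) / (218 × 10⁶) = 0.033578 × 10⁻¹² F

33.6 femtofarads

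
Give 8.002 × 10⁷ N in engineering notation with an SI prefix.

80.02 MN

= 80.02 × 10⁶ N; 10⁶ is mega.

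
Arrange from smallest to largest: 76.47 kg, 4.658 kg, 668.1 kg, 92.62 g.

92.62 g < 4.658 kg < 76.47 kg < 668.1 kg

76.47 kg = 76470 g
4.658 kg = 4658 g
668.1 kg = 668100 g
92.62 g = 92.62 g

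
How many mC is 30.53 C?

(no prefix) = 1e0, milli = 1e-3; factor is 1e3.
30.53 × 1e3 = 30530

30530 mC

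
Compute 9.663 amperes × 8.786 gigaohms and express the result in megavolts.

84899.118 megavolts

9.663 × 8.786 × 10^9 = 84.899118 × 10^9 V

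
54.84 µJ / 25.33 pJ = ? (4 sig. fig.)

2165000

(54.84 × 10^-6) / (25.33 × 10^-12) = 2.165 × 10^6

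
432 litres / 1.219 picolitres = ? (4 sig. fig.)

354400000000000

(432) / (1.219 × 10^-12) = 354.39 × 10^12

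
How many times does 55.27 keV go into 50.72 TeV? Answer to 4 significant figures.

917700000

(50.72 × 10¹²) / (55.27 × 10³) = 0.91768 × 10⁹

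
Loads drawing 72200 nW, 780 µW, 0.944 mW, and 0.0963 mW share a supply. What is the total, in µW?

In µW:
  72200 nW = 72200 × 10^-3 µW = 72.2
  780 µW → 780
  0.944 mW = 0.944 × 10^3 µW = 944
  0.0963 mW = 0.0963 × 10^3 µW = 96.3
Sum: 72.2 + 780 + 944 + 96.3 = 1892.5

1892.5 µW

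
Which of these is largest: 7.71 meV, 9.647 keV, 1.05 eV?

9.647 keV

7.71 meV = 0.00771 eV
9.647 keV = 9647 eV
1.05 eV = 1.05 eV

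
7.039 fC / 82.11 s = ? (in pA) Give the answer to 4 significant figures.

0.00008573 pA

(7.039 × 10^-15) / (82.11) = 0.0857265 × 10^-15 A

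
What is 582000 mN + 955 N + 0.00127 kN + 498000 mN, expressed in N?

2036.27 N

In N:
  582000 mN = 582000 × 10⁻³ N = 582
  955 N → 955
  0.00127 kN = 0.00127 × 10³ N = 1.27
  498000 mN = 498000 × 10⁻³ N = 498
Sum: 582 + 955 + 1.27 + 498 = 2036.27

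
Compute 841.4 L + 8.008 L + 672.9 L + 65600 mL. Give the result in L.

In L:
  841.4 L → 841.4
  8.008 L → 8.008
  672.9 L → 672.9
  65600 mL = 65600 × 10^-3 L = 65.6
Sum: 841.4 + 8.008 + 672.9 + 65.6 = 1587.908

1587.908 L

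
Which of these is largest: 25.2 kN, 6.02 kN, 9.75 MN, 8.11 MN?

25.2 kN = 25200 N
6.02 kN = 6020 N
9.75 MN = 9750000 N
8.11 MN = 8110000 N

9.75 MN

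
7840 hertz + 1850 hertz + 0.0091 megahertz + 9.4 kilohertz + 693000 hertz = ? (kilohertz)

In kilohertz:
  7840 hertz = 7840e-3 kilohertz = 7.84
  1850 hertz = 1850e-3 kilohertz = 1.85
  0.0091 megahertz = 0.0091e3 kilohertz = 9.1
  9.4 kilohertz → 9.4
  693000 hertz = 693000e-3 kilohertz = 693
Sum: 7.84 + 1.85 + 9.1 + 9.4 + 693 = 721.19

721.19 kilohertz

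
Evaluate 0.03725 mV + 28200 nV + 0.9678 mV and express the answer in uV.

In uV:
  0.03725 mV = 0.03725 × 10^3 uV = 37.25
  28200 nV = 28200 × 10^-3 uV = 28.2
  0.9678 mV = 0.9678 × 10^3 uV = 967.8
Sum: 37.25 + 28.2 + 967.8 = 1033.25

1033.25 uV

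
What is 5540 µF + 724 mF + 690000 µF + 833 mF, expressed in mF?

In mF:
  5540 µF = 5540 × 10⁻³ mF = 5.54
  724 mF → 724
  690000 µF = 690000 × 10⁻³ mF = 690
  833 mF → 833
Sum: 5.54 + 724 + 690 + 833 = 2252.54

2252.54 mF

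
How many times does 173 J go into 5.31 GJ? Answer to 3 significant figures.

(5.31 × 10⁹) / (173) = 0.03069 × 10⁹

30700000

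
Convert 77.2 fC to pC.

femto = 10^-15, pico = 10^-12; factor is 10^-3.
77.2 × 10^-3 = 0.0772

0.0772 pC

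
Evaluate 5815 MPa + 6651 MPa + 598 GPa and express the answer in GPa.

In GPa:
  5815 MPa = 5815 × 10⁻³ GPa = 5.815
  6651 MPa = 6651 × 10⁻³ GPa = 6.651
  598 GPa → 598
Sum: 5.815 + 6.651 + 598 = 610.466

610.466 GPa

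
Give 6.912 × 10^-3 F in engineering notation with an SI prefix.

= 6.912 × 10^-3 F; 10^-3 is milli.

6.912 mF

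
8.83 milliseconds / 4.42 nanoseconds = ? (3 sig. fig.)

(8.83 × 10^-3) / (4.42 × 10^-9) = 1.998 × 10^6

2000000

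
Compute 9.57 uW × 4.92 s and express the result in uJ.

47.0844 uJ

9.57 × 10⁻⁶ × 4.92 = 47.0844 × 10⁻⁶ J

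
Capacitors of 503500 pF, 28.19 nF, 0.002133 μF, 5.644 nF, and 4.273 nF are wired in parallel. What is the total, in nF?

In nF:
  503500 pF = 503500 × 10^-3 nF = 503.5
  28.19 nF → 28.19
  0.002133 μF = 0.002133 × 10^3 nF = 2.133
  5.644 nF → 5.644
  4.273 nF → 4.273
Sum: 503.5 + 28.19 + 2.133 + 5.644 + 4.273 = 543.74

543.74 nF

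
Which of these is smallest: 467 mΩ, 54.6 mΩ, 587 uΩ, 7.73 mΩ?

467 mΩ = 0.467 Ω
54.6 mΩ = 0.0546 Ω
587 uΩ = 0.000587 Ω
7.73 mΩ = 0.00773 Ω

587 uΩ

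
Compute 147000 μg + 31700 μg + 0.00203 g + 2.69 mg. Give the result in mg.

In mg:
  147000 μg = 147000e-3 mg = 147
  31700 μg = 31700e-3 mg = 31.7
  0.00203 g = 0.00203e3 mg = 2.03
  2.69 mg → 2.69
Sum: 147 + 31.7 + 2.03 + 2.69 = 183.42

183.42 mg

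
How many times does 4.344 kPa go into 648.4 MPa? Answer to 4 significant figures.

149300

(648.4 × 10⁶) / (4.344 × 10³) = 149.26 × 10³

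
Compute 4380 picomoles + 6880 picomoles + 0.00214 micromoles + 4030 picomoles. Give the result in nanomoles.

In nanomoles:
  4380 picomoles = 4380 × 10⁻³ nanomoles = 4.38
  6880 picomoles = 6880 × 10⁻³ nanomoles = 6.88
  0.00214 micromoles = 0.00214 × 10³ nanomoles = 2.14
  4030 picomoles = 4030 × 10⁻³ nanomoles = 4.03
Sum: 4.38 + 6.88 + 2.14 + 4.03 = 17.43

17.43 nanomoles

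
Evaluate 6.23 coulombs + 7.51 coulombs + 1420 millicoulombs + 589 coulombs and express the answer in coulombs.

In coulombs:
  6.23 coulombs → 6.23
  7.51 coulombs → 7.51
  1420 millicoulombs = 1420 × 10^-3 coulombs = 1.42
  589 coulombs → 589
Sum: 6.23 + 7.51 + 1.42 + 589 = 604.16

604.16 coulombs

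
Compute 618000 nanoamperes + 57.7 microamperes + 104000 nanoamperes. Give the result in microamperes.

In microamperes:
  618000 nanoamperes = 618000 × 10^-3 microamperes = 618
  57.7 microamperes → 57.7
  104000 nanoamperes = 104000 × 10^-3 microamperes = 104
Sum: 618 + 57.7 + 104 = 779.7

779.7 microamperes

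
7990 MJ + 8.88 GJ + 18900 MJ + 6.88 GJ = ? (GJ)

42.65 GJ

In GJ:
  7990 MJ = 7990e-3 GJ = 7.99
  8.88 GJ → 8.88
  18900 MJ = 18900e-3 GJ = 18.9
  6.88 GJ → 6.88
Sum: 7.99 + 8.88 + 18.9 + 6.88 = 42.65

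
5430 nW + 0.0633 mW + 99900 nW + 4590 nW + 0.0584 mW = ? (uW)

In uW:
  5430 nW = 5430 × 10^-3 uW = 5.43
  0.0633 mW = 0.0633 × 10^3 uW = 63.3
  99900 nW = 99900 × 10^-3 uW = 99.9
  4590 nW = 4590 × 10^-3 uW = 4.59
  0.0584 mW = 0.0584 × 10^3 uW = 58.4
Sum: 5.43 + 63.3 + 99.9 + 4.59 + 58.4 = 231.62

231.62 uW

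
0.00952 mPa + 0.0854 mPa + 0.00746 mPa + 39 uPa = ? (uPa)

141.38 uPa

In uPa:
  0.00952 mPa = 0.00952 × 10^3 uPa = 9.52
  0.0854 mPa = 0.0854 × 10^3 uPa = 85.4
  0.00746 mPa = 0.00746 × 10^3 uPa = 7.46
  39 uPa → 39
Sum: 9.52 + 85.4 + 7.46 + 39 = 141.38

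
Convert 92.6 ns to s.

nano = 10⁻⁹, (no prefix) = 10⁰; factor is 10⁻⁹.
92.6 × 10⁻⁹ = 0.0000000926

0.0000000926 s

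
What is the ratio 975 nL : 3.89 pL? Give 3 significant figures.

251000

(975 × 10⁻⁹) / (3.89 × 10⁻¹²) = 250.6 × 10³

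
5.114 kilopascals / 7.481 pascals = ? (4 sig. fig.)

(5.114 × 10^3) / (7.481) = 0.6836 × 10^3

683.6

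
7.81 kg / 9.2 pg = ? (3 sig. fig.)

849000000000000

(7.81 × 10^3) / (9.2 × 10^-12) = 0.8489 × 10^15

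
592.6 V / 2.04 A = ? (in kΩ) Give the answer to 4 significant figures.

0.2905 kΩ

(592.6) / (2.04) = 290.49 Ω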